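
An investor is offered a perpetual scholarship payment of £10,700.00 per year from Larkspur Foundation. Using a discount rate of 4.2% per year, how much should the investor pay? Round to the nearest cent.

Level perpetuity: PV = C / r = £10,700.00 / 0.042 = £254,761.90

£254761.90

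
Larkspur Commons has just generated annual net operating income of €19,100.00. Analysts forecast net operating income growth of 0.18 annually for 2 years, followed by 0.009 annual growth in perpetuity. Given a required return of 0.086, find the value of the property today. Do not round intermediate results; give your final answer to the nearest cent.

D_1 = 22538.00000
D_2 = 26594.84000
Terminal value at year 2: TV = D_2×(1+g_2)/(r−g_2) = 26834.19356/0.077 = 348496.02026
P_0 = D_1/(1+r)^1 + D_2/(1+r)^2 + TV/(1+r)^2
    = 20753.22284 + 22549.54231 + 295486.85960 = 338789.62474

€338789.62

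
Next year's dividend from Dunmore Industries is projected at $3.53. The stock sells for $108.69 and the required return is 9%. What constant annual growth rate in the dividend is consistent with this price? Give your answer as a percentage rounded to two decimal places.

P = D₁/(r−g) ⇒ g = r − D₁/P = 0.09 − $3.53/$108.69 = 0.057522

5.75%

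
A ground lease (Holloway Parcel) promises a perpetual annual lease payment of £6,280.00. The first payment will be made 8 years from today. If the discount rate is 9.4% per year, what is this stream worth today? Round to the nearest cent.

Value at end of year 7: C / r = £6,280.00 / 0.094 = £66,808.5106
Discount to today: PV = £66,808.5106 / (1 + 0.094)^7 = £66,808.5106 / 1.875518 = £35,621.36

£35621.36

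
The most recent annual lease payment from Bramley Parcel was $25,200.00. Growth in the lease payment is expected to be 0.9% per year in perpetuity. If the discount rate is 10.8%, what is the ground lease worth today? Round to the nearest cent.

D₁ = D₀ × (1 + g) = $25,200.00 × 1.009 = $25,426.8000
Growing perpetuity: P = D₁ / (r − g) = $25,426.8000 / (0.108 − 0.009) = $256,836.36

$256836.36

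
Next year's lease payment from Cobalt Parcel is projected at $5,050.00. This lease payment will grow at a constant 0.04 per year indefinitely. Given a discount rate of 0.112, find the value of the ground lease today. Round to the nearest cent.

Growing perpetuity: P = D₁ / (r − g) = $5,050.0000 / (0.112 − 0.04) = $70,138.89

$70138.89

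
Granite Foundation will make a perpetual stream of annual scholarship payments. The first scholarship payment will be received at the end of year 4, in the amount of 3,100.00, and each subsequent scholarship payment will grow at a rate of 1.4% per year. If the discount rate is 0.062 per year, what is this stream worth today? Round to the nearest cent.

53919.63

Value at end of year 3: C₁ / (r − g) = 3,100.00 / (0.062 − 0.014) = 64,583.3333
Discount to today: PV = 64,583.3333 / (1 + 0.062)^3 = 64,583.3333 / 1.197770 = 53,919.63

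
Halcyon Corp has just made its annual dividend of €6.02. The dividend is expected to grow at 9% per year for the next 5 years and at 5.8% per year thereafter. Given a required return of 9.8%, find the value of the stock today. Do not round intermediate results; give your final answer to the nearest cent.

€182.96

D_1 = 6.56180
D_2 = 7.15236
D_3 = 7.79607
D_4 = 8.49772
D_5 = 9.26252
Terminal value at year 5: TV = D_5×(1+g_2)/(r−g_2) = 9.79974/0.04 = 244.99355
P_0 = D_1/(1+r)^1 + D_2/(1+r)^2 + D_3/(1+r)^3 + D_4/(1+r)^4 + D_5/(1+r)^5 + TV/(1+r)^5
    = 5.97614 + 5.93260 + 5.88937 + 5.84646 + 5.80386 + 153.51222 = 182.96065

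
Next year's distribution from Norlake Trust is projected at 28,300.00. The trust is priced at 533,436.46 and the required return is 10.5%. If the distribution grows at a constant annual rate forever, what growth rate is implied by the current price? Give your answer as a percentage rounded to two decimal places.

P = D₁/(r−g) ⇒ g = r − D₁/P = 0.105 − 28,300.00/533,436.46 = 0.051948

5.19%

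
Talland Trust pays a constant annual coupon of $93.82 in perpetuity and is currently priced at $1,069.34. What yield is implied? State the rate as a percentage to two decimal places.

P = C/r ⇒ r = C/P = $93.82/$1,069.34 = 0.087736

8.77%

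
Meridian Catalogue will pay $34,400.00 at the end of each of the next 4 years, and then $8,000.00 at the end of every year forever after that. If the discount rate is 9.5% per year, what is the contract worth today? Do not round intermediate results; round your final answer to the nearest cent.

$168808.83

PV of 4-year annuity: $34,400.00 × [1 − (1+0.095)^−4] / 0.095 = 110234.15057
Perpetuity value at year 4: $8,000.00 / 0.095 = 84210.52632
PV of perpetuity: 84210.52632 / (1+0.095)^4 = 58574.67735
Total PV = 110234.15057 + 58574.67735 = 168808.82792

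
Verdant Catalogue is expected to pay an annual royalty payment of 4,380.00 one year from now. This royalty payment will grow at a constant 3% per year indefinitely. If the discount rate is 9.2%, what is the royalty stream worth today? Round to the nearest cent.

Growing perpetuity: P = D₁ / (r − g) = 4,380.0000 / (0.092 − 0.03) = 70,645.16

70645.16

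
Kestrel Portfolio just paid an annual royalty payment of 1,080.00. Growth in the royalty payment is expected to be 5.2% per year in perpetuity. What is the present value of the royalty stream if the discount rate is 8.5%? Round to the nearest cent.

34429.09

D₁ = D₀ × (1 + g) = 1,080.00 × 1.052 = 1,136.1600
Growing perpetuity: P = D₁ / (r − g) = 1,136.1600 / (0.085 − 0.052) = 34,429.09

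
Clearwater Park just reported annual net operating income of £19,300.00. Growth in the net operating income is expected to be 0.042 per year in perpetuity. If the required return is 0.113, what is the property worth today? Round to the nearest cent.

£283247.89

D₁ = D₀ × (1 + g) = £19,300.00 × 1.042 = £20,110.6000
Growing perpetuity: P = D₁ / (r − g) = £20,110.6000 / (0.113 − 0.042) = £283,247.89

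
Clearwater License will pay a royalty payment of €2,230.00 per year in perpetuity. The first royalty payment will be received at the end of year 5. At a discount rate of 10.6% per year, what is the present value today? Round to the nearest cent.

€14059.78

Value at end of year 4: C / r = €2,230.00 / 0.106 = €21,037.7358
Discount to today: PV = €21,037.7358 / (1 + 0.106)^4 = €21,037.7358 / 1.496306 = €14,059.78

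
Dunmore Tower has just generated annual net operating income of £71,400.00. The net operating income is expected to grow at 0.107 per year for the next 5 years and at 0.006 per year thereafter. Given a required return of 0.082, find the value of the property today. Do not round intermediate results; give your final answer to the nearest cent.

D_1 = 79039.80000
D_2 = 87497.05860
D_3 = 96859.24387
D_4 = 107223.18296
D_5 = 118696.06354
Terminal value at year 5: TV = D_5×(1+g_2)/(r−g_2) = 119408.23992/0.076 = 1571161.05162
P_0 = D_1/(1+r)^1 + D_2/(1+r)^2 + D_3/(1+r)^3 + D_4/(1+r)^4 + D_5/(1+r)^5 + TV/(1+r)^5
    = 73049.72274 + 74737.56291 + 76464.40124 + 78231.13879 + 80038.69745 + 1059459.60047 = 1441981.12360

£1441981.12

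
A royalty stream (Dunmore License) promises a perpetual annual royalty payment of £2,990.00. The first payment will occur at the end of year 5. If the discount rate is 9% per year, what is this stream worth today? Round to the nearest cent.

Value at end of year 4: C / r = £2,990.00 / 0.09 = £33,222.2222
Discount to today: PV = £33,222.2222 / (1 + 0.09)^4 = £33,222.2222 / 1.411582 = £23,535.46

£23535.46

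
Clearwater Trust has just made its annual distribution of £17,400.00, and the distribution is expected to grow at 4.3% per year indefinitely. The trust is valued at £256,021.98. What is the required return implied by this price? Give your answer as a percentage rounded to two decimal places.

11.39%

D₁ = £17,400.00 × 1.043 = £18,148.2000
P = D₁/(r − g) ⇒ r = D₁/P + g = £18,148.2000/£256,021.98 + 0.043 = 0.070885 + 0.043 = 0.113885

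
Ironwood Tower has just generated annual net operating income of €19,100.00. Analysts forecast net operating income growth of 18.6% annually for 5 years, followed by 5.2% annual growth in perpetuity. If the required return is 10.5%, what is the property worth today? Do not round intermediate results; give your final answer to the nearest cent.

D_1 = 22652.60000
D_2 = 26865.98360
D_3 = 31863.05655
D_4 = 37789.58507
D_5 = 44818.44789
Terminal value at year 5: TV = D_5×(1+g_2)/(r−g_2) = 47149.00718/0.053 = 889603.90907
P_0 = D_1/(1+r)^1 + D_2/(1+r)^2 + D_3/(1+r)^3 + D_4/(1+r)^4 + D_5/(1+r)^5 + TV/(1+r)^5
    = 20500.09050 + 22002.81206 + 23615.68788 + 25346.79260 + 27204.79278 + 539989.47187 = 658659.64770

€658659.65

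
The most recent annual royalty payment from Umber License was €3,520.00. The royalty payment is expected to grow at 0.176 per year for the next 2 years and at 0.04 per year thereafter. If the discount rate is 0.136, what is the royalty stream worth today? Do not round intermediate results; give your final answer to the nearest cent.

D_1 = 4139.52000
D_2 = 4868.07552
Terminal value at year 2: TV = D_2×(1+g_2)/(r−g_2) = 5062.79854/0.096 = 52737.48480
P_0 = D_1/(1+r)^1 + D_2/(1+r)^2 + TV/(1+r)^2
    = 3643.94366 + 3772.25154 + 40866.05832 = 48282.25352

€48282.25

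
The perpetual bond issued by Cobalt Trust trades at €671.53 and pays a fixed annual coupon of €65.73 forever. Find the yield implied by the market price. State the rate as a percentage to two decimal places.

9.79%

P = C/r ⇒ r = C/P = €65.73/€671.53 = 0.097881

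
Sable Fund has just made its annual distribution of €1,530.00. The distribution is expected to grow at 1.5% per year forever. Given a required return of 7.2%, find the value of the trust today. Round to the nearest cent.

€27244.74

D₁ = D₀ × (1 + g) = €1,530.00 × 1.015 = €1,552.9500
Growing perpetuity: P = D₁ / (r − g) = €1,552.9500 / (0.072 − 0.015) = €27,244.74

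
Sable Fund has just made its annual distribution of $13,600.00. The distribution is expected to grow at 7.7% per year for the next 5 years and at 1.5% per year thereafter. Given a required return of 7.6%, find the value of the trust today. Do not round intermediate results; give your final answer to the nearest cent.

D_1 = 14647.20000
D_2 = 15775.03440
D_3 = 16989.71205
D_4 = 18297.91988
D_5 = 19706.85971
Terminal value at year 5: TV = D_5×(1+g_2)/(r−g_2) = 20002.46260/0.061 = 327909.22299
P_0 = D_1/(1+r)^1 + D_2/(1+r)^2 + D_3/(1+r)^3 + D_4/(1+r)^4 + D_5/(1+r)^5 + TV/(1+r)^5
    = 13612.63941 + 13625.29056 + 13637.95347 + 13650.62814 + 13663.31460 + 227348.59542 = 295538.42160

$295538.42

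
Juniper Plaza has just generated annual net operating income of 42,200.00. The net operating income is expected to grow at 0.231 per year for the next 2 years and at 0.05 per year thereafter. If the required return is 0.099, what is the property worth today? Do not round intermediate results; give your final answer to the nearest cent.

1234771.80

D_1 = 51948.20000
D_2 = 63948.23420
Terminal value at year 2: TV = D_2×(1+g_2)/(r−g_2) = 67145.64591/0.049 = 1370319.30429
P_0 = D_1/(1+r)^1 + D_2/(1+r)^2 + TV/(1+r)^2
    = 47268.60783 + 52946.00203 + 1134557.18640 = 1234771.79625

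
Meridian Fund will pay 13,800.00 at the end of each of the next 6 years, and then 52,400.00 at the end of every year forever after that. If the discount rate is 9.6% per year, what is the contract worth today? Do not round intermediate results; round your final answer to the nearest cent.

PV of 6-year annuity: 13,800.00 × [1 − (1+0.096)^−6] / 0.096 = 60813.72444
Perpetuity value at year 6: 52,400.00 / 0.096 = 545833.33333
PV of perpetuity: 545833.33333 / (1+0.096)^6 = 314917.45211
Total PV = 60813.72444 + 314917.45211 = 375731.17655

375731.18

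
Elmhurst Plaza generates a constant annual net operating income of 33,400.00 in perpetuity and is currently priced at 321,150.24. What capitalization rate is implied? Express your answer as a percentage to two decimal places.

10.40%

P = C/r ⇒ r = C/P = 33,400.00/321,150.24 = 0.104001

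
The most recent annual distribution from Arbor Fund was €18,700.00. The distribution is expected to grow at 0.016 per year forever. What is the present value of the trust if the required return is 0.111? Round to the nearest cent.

D₁ = D₀ × (1 + g) = €18,700.00 × 1.016 = €18,999.2000
Growing perpetuity: P = D₁ / (r − g) = €18,999.2000 / (0.111 − 0.016) = €199,991.58

€199991.58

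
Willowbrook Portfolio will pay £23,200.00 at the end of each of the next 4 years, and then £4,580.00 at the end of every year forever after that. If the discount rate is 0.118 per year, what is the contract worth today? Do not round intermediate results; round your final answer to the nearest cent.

£95608.06

PV of 4-year annuity: £23,200.00 × [1 − (1+0.118)^−4] / 0.118 = 70764.35863
Perpetuity value at year 4: £4,580.00 / 0.118 = 38813.55932
PV of perpetuity: 38813.55932 / (1+0.118)^4 = 24843.69887
Total PV = 70764.35863 + 24843.69887 = 95608.05750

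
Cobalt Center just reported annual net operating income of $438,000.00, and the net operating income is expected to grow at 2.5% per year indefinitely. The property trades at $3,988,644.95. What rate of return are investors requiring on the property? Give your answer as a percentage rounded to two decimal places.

13.76%

D₁ = $438,000.00 × 1.025 = $448,950.0000
P = D₁/(r − g) ⇒ r = D₁/P + g = $448,950.0000/$3,988,644.95 + 0.025 = 0.112557 + 0.025 = 0.137557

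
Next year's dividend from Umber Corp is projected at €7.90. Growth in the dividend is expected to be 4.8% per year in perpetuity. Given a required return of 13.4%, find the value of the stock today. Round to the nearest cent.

Growing perpetuity: P = D₁ / (r − g) = €7.9000 / (0.134 − 0.048) = €91.86

€91.86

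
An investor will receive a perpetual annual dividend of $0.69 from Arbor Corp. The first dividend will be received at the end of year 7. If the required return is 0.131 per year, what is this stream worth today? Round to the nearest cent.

$2.52

Value at end of year 6: C / r = $0.69 / 0.131 = $5.2672
Discount to today: PV = $5.2672 / (1 + 0.131)^6 = $5.2672 / 2.093031 = $2.52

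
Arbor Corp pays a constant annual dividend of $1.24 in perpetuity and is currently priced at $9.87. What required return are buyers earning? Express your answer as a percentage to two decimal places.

12.56%

P = C/r ⇒ r = C/P = $1.24/$9.87 = 0.125633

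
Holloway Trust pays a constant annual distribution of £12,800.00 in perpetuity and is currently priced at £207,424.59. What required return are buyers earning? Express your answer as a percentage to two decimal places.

6.17%

P = C/r ⇒ r = C/P = £12,800.00/£207,424.59 = 0.061709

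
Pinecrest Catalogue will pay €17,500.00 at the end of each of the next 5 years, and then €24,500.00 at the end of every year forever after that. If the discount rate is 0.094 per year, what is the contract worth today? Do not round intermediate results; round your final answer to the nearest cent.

PV of 5-year annuity: €17,500.00 × [1 − (1+0.094)^−5] / 0.094 = 67368.25841
Perpetuity value at year 5: €24,500.00 / 0.094 = 260638.29787
PV of perpetuity: 260638.29787 / (1+0.094)^5 = 166322.73611
Total PV = 67368.25841 + 166322.73611 = 233690.99451

€233690.99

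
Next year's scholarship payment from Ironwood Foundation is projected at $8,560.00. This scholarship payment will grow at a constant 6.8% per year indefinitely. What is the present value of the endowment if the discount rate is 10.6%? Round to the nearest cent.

Growing perpetuity: P = D₁ / (r − g) = $8,560.0000 / (0.106 − 0.068) = $225,263.16

$225263.16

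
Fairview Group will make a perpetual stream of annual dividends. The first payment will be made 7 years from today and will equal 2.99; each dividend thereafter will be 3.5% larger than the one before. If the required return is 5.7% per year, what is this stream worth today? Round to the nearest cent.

Value at end of year 6: C₁ / (r − g) = 2.99 / (0.057 − 0.035) = 135.9091
Discount to today: PV = 135.9091 / (1 + 0.057)^6 = 135.9091 / 1.394601 = 97.45

97.45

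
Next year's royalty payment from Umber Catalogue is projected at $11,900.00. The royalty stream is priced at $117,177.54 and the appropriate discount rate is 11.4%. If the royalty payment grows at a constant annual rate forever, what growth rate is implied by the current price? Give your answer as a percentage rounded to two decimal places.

P = D₁/(r−g) ⇒ g = r − D₁/P = 0.114 − $11,900.00/$117,177.54 = 0.012445

1.24%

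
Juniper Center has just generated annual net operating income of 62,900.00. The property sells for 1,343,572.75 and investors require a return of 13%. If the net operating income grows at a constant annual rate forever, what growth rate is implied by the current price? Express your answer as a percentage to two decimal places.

P = D₀(1+g)/(r−g) ⇒ P(r−g) = D₀(1+g) ⇒ g(P+D₀) = P·r − D₀
g = (P·r − D₀)/(P + D₀) = (1,343,572.75×0.13 − 62,900.00) / (1,343,572.75 + 62,900.00) = 0.079464

7.95%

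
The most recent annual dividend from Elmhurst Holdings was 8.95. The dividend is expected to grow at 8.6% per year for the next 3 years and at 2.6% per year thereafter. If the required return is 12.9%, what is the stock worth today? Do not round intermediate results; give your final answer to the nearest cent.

D_1 = 9.71970
D_2 = 10.55559
D_3 = 11.46338
Terminal value at year 3: TV = D_3×(1+g_2)/(r−g_2) = 11.76142/0.103 = 114.18857
P_0 = D_1/(1+r)^1 + D_2/(1+r)^2 + D_3/(1+r)^3 + TV/(1+r)^3
    = 8.60912 + 8.28123 + 7.96582 + 79.34888 = 104.20506

104.21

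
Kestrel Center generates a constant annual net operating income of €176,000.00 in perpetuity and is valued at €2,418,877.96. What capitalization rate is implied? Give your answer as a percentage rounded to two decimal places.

7.28%

P = C/r ⇒ r = C/P = €176,000.00/€2,418,877.96 = 0.072761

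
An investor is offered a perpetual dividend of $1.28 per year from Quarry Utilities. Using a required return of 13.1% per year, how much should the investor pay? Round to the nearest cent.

$9.77

Level perpetuity: PV = C / r = $1.28 / 0.131 = $9.77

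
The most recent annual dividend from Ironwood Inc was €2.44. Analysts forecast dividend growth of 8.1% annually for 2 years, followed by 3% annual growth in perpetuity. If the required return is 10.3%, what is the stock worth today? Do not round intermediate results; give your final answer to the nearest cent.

D_1 = 2.63764
D_2 = 2.85129
Terminal value at year 2: TV = D_2×(1+g_2)/(r−g_2) = 2.93683/0.073 = 40.23051
P_0 = D_1/(1+r)^1 + D_2/(1+r)^2 + TV/(1+r)^2
    = 2.39133 + 2.34364 + 33.06774 = 37.80271

€37.80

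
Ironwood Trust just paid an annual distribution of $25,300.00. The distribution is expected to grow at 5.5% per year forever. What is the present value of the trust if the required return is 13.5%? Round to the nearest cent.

D₁ = D₀ × (1 + g) = $25,300.00 × 1.055 = $26,691.5000
Growing perpetuity: P = D₁ / (r − g) = $26,691.5000 / (0.135 − 0.055) = $333,643.75

$333643.75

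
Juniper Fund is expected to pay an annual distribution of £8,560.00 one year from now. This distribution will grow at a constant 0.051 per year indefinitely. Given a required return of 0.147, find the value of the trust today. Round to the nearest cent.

Growing perpetuity: P = D₁ / (r − g) = £8,560.0000 / (0.147 − 0.051) = £89,166.67

£89166.67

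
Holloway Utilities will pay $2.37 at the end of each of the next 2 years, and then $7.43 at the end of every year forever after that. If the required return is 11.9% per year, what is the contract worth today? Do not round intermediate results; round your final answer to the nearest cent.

$53.87

PV of 2-year annuity: $2.37 × [1 − (1+0.119)^−2] / 0.119 = 4.01069
Perpetuity value at year 2: $7.43 / 0.119 = 62.43697
PV of perpetuity: 62.43697 / (1+0.119)^2 = 49.86338
Total PV = 4.01069 + 49.86338 = 53.87407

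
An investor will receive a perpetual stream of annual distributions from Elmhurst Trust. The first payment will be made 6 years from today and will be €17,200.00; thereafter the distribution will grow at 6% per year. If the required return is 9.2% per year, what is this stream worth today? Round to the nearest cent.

€346150.75

Value at end of year 5: C₁ / (r − g) = €17,200.00 / (0.092 − 0.06) = €537,500.0000
Discount to today: PV = €537,500.0000 / (1 + 0.092)^5 = €537,500.0000 / 1.552792 = €346,150.75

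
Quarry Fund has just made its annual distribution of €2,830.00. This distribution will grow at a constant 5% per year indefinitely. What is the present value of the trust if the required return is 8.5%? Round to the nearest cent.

€84900.00

D₁ = D₀ × (1 + g) = €2,830.00 × 1.05 = €2,971.5000
Growing perpetuity: P = D₁ / (r − g) = €2,971.5000 / (0.085 − 0.05) = €84,900.00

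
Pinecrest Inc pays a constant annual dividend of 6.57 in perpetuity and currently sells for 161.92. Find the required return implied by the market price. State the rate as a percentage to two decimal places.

4.06%

P = C/r ⇒ r = C/P = 6.57/161.92 = 0.040576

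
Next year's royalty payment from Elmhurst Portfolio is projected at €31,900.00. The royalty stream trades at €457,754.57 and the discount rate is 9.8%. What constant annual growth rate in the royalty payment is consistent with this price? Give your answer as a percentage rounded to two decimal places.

P = D₁/(r−g) ⇒ g = r − D₁/P = 0.098 − €31,900.00/€457,754.57 = 0.028312

2.83%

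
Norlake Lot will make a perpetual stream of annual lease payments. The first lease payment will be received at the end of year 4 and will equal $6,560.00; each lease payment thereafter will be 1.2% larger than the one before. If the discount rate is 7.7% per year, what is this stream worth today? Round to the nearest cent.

Value at end of year 3: C₁ / (r − g) = $6,560.00 / (0.077 − 0.012) = $100,923.0769
Discount to today: PV = $100,923.0769 / (1 + 0.077)^3 = $100,923.0769 / 1.249244 = $80,787.35

$80787.35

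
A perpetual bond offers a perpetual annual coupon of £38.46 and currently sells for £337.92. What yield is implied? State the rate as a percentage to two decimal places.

11.38%

P = C/r ⇒ r = C/P = £38.46/£337.92 = 0.113814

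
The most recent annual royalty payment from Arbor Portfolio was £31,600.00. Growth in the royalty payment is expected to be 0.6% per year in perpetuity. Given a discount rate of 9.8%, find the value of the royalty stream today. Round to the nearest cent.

D₁ = D₀ × (1 + g) = £31,600.00 × 1.006 = £31,789.6000
Growing perpetuity: P = D₁ / (r − g) = £31,789.6000 / (0.098 − 0.006) = £345,539.13

£345539.13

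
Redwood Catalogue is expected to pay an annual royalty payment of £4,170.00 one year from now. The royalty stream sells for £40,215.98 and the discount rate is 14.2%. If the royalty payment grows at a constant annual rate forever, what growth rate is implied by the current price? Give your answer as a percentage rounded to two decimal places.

P = D₁/(r−g) ⇒ g = r − D₁/P = 0.142 − £4,170.00/£40,215.98 = 0.038310

3.83%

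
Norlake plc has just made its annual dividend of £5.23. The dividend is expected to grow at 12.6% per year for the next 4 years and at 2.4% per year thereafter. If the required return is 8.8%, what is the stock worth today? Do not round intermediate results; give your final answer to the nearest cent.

£118.81

D_1 = 5.88898
D_2 = 6.63099
D_3 = 7.46650
D_4 = 8.40727
Terminal value at year 4: TV = D_4×(1+g_2)/(r−g_2) = 8.60905/0.064 = 134.51640
P_0 = D_1/(1+r)^1 + D_2/(1+r)^2 + D_3/(1+r)^3 + D_4/(1+r)^4 + TV/(1+r)^4
    = 5.41267 + 5.60171 + 5.79736 + 5.99984 + 95.99744 = 118.80902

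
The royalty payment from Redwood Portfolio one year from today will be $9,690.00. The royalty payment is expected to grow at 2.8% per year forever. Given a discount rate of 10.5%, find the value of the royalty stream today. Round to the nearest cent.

$125844.16

Growing perpetuity: P = D₁ / (r − g) = $9,690.0000 / (0.105 − 0.028) = $125,844.16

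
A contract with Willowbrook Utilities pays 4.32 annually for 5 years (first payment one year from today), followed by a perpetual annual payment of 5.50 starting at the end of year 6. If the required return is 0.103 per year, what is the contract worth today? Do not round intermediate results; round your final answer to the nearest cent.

48.96

PV of 5-year annuity: 4.32 × [1 − (1+0.103)^−5] / 0.103 = 16.25146
Perpetuity value at year 5: 5.50 / 0.103 = 53.39806
PV of perpetuity: 53.39806 / (1+0.103)^5 = 32.70754
Total PV = 16.25146 + 32.70754 = 48.95900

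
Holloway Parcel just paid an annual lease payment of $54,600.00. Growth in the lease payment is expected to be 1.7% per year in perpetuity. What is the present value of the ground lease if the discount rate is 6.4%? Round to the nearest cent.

$1181451.06

D₁ = D₀ × (1 + g) = $54,600.00 × 1.017 = $55,528.2000
Growing perpetuity: P = D₁ / (r − g) = $55,528.2000 / (0.064 − 0.017) = $1,181,451.06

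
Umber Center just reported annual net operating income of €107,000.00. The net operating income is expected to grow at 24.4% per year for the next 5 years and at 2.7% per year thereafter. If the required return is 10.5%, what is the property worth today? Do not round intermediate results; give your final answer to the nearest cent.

D_1 = 133108.00000
D_2 = 165586.35200
D_3 = 205989.42189
D_4 = 256250.84083
D_5 = 318776.04599
Terminal value at year 5: TV = D_5×(1+g_2)/(r−g_2) = 327382.99923/0.078 = 4197217.93888
P_0 = D_1/(1+r)^1 + D_2/(1+r)^2 + D_3/(1+r)^3 + D_4/(1+r)^4 + D_5/(1+r)^5 + TV/(1+r)^5
    = 120459.72851 + 135612.58123 + 152671.53942 + 171876.37560 + 193497.02375 + 2547710.81267 = 3321828.06116

€3321828.06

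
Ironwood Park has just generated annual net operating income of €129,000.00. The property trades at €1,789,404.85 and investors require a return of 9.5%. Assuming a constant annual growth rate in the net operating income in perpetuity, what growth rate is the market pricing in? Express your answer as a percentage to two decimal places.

2.14%

P = D₀(1+g)/(r−g) ⇒ P(r−g) = D₀(1+g) ⇒ g(P+D₀) = P·r − D₀
g = (P·r − D₀)/(P + D₀) = (€1,789,404.85×0.095 − €129,000.00) / (€1,789,404.85 + €129,000.00) = 0.021369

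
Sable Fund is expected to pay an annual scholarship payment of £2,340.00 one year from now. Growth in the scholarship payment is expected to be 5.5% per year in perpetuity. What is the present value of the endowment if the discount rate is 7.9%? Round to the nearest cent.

£97500.00

Growing perpetuity: P = D₁ / (r − g) = £2,340.0000 / (0.079 − 0.055) = £97,500.00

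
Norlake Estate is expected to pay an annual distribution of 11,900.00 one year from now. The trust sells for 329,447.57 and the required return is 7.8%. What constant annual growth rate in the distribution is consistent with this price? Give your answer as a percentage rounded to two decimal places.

P = D₁/(r−g) ⇒ g = r − D₁/P = 0.078 − 11,900.00/329,447.57 = 0.041879

4.19%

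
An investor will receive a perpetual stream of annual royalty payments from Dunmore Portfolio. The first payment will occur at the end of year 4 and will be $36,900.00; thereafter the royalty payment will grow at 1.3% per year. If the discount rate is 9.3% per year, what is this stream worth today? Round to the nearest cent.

$353244.89

Value at end of year 3: C₁ / (r − g) = $36,900.00 / (0.093 − 0.013) = $461,250.0000
Discount to today: PV = $461,250.0000 / (1 + 0.093)^3 = $461,250.0000 / 1.305751 = $353,244.89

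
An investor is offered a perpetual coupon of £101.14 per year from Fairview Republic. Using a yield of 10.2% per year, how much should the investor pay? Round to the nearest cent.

Level perpetuity: PV = C / r = £101.14 / 0.102 = £991.57

£991.57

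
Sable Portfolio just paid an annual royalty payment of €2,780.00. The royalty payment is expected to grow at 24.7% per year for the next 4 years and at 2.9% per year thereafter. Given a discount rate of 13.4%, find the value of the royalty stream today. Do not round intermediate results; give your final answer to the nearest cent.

€54017.07

D_1 = 3466.66000
D_2 = 4322.92502
D_3 = 5390.68750
D_4 = 6722.18731
Terminal value at year 4: TV = D_4×(1+g_2)/(r−g_2) = 6917.13074/0.105 = 65877.43566
P_0 = D_1/(1+r)^1 + D_2/(1+r)^2 + D_3/(1+r)^3 + D_4/(1+r)^4 + TV/(1+r)^4
    = 3057.01940 + 3361.64303 + 3696.62156 + 4064.97980 + 39836.80202 = 54017.06581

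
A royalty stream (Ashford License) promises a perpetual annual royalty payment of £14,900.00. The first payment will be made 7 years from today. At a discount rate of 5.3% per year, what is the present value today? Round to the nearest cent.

£206224.46

Value at end of year 6: C / r = £14,900.00 / 0.053 = £281,132.0755
Discount to today: PV = £281,132.0755 / (1 + 0.053)^6 = £281,132.0755 / 1.363233 = £206,224.46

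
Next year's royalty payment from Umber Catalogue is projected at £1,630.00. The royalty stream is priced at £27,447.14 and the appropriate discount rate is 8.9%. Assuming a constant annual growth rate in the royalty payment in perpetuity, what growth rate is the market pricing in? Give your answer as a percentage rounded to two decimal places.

P = D₁/(r−g) ⇒ g = r − D₁/P = 0.089 − £1,630.00/£27,447.14 = 0.029613

2.96%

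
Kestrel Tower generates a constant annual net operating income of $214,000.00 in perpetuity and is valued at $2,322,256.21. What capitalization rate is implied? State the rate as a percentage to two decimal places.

9.22%

P = C/r ⇒ r = C/P = $214,000.00/$2,322,256.21 = 0.092152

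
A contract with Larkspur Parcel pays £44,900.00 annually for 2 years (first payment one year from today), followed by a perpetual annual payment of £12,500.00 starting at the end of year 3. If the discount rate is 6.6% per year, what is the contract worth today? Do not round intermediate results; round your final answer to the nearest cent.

PV of 2-year annuity: £44,900.00 × [1 − (1+0.066)^−2] / 0.066 = 81632.34057
Perpetuity value at year 2: £12,500.00 / 0.066 = 189393.93939
PV of perpetuity: 189393.93939 / (1+0.066)^2 = 166667.78667
Total PV = 81632.34057 + 166667.78667 = 248300.12724

£248300.13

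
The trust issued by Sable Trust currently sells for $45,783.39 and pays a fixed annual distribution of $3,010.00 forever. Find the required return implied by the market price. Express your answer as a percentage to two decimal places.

P = C/r ⇒ r = C/P = $3,010.00/$45,783.39 = 0.065744

6.57%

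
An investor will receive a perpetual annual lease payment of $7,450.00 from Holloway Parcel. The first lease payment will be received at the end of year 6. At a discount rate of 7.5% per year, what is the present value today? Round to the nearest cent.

$69191.49

Value at end of year 5: C / r = $7,450.00 / 0.075 = $99,333.3333
Discount to today: PV = $99,333.3333 / (1 + 0.075)^5 = $99,333.3333 / 1.435629 = $69,191.49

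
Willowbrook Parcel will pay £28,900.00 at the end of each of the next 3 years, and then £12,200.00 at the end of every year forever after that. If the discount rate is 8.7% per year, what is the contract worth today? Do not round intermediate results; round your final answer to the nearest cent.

PV of 3-year annuity: £28,900.00 × [1 − (1+0.087)^−3] / 0.087 = 73547.32269
Perpetuity value at year 3: £12,200.00 / 0.087 = 140229.88506
PV of perpetuity: 140229.88506 / (1+0.087)^3 = 109182.22634
Total PV = 73547.32269 + 109182.22634 = 182729.54903

£182729.55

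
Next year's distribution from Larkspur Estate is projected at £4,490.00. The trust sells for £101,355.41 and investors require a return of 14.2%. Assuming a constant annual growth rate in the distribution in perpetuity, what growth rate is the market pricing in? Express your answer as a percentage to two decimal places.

9.77%

P = D₁/(r−g) ⇒ g = r − D₁/P = 0.142 − £4,490.00/£101,355.41 = 0.097700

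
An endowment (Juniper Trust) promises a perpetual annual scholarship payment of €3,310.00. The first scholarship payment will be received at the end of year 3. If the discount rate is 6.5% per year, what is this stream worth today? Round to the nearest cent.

€44896.80

Value at end of year 2: C / r = €3,310.00 / 0.065 = €50,923.0769
Discount to today: PV = €50,923.0769 / (1 + 0.065)^2 = €50,923.0769 / 1.134225 = €44,896.80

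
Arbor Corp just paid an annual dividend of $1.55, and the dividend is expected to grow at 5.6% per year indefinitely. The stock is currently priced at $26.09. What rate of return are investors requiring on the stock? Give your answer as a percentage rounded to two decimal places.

11.87%

D₁ = $1.55 × 1.056 = $1.6368
P = D₁/(r − g) ⇒ r = D₁/P + g = $1.6368/$26.09 + 0.056 = 0.062737 + 0.056 = 0.118737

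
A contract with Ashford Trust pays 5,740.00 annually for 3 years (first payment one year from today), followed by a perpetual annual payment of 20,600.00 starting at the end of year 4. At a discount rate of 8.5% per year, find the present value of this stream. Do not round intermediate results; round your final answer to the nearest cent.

204400.17

PV of 3-year annuity: 5,740.00 × [1 − (1+0.085)^−3] / 0.085 = 14660.08841
Perpetuity value at year 3: 20,600.00 / 0.085 = 242352.94118
PV of perpetuity: 242352.94118 / (1+0.085)^3 = 189740.08033
Total PV = 14660.08841 + 189740.08033 = 204400.16874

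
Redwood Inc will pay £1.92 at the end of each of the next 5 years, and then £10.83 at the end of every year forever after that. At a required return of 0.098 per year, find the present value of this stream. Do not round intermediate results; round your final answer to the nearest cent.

£76.56

PV of 5-year annuity: £1.92 × [1 − (1+0.098)^−5] / 0.098 = 7.31565
Perpetuity value at year 5: £10.83 / 0.098 = 110.51020
PV of perpetuity: 110.51020 / (1+0.098)^5 = 69.24536
Total PV = 7.31565 + 69.24536 = 76.56101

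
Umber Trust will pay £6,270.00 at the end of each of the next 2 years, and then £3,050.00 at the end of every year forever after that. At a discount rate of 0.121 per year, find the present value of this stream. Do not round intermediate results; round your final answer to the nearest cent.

PV of 2-year annuity: £6,270.00 × [1 − (1+0.121)^−2] / 0.121 = 10582.71217
Perpetuity value at year 2: £3,050.00 / 0.121 = 25206.61157
PV of perpetuity: 25206.61157 / (1+0.121)^2 = 20058.72128
Total PV = 10582.71217 + 20058.72128 = 30641.43345

£30641.43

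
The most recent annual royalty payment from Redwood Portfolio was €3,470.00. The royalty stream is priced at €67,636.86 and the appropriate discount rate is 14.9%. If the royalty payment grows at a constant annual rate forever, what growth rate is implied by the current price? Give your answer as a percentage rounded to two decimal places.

P = D₀(1+g)/(r−g) ⇒ P(r−g) = D₀(1+g) ⇒ g(P+D₀) = P·r − D₀
g = (P·r − D₀)/(P + D₀) = (€67,636.86×0.149 − €3,470.00) / (€67,636.86 + €3,470.00) = 0.092929

9.29%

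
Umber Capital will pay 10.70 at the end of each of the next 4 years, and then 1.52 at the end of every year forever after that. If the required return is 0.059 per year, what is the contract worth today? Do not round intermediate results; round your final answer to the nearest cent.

PV of 4-year annuity: 10.70 × [1 − (1+0.059)^−4] / 0.059 = 37.16169
Perpetuity value at year 4: 1.52 / 0.059 = 25.76271
PV of perpetuity: 25.76271 / (1+0.059)^4 = 20.48367
Total PV = 37.16169 + 20.48367 = 57.64536

57.65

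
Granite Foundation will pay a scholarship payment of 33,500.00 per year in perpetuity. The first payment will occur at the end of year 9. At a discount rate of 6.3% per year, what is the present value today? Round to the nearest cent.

326165.59

Value at end of year 8: C / r = 33,500.00 / 0.063 = 531,746.0317
Discount to today: PV = 531,746.0317 / (1 + 0.063)^8 = 531,746.0317 / 1.630295 = 326,165.59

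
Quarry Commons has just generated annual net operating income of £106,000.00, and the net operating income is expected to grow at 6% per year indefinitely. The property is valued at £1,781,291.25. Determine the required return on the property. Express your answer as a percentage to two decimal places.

12.31%

D₁ = £106,000.00 × 1.06 = £112,360.0000
P = D₁/(r − g) ⇒ r = D₁/P + g = £112,360.0000/£1,781,291.25 + 0.06 = 0.063078 + 0.06 = 0.123078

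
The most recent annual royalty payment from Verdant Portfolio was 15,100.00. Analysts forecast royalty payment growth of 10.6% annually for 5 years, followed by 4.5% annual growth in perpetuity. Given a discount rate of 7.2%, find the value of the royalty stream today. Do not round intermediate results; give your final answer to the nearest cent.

D_1 = 16700.60000
D_2 = 18470.86360
D_3 = 20428.77514
D_4 = 22594.22531
D_5 = 24989.21319
Terminal value at year 5: TV = D_5×(1+g_2)/(r−g_2) = 26113.72778/0.027 = 967175.10306
P_0 = D_1/(1+r)^1 + D_2/(1+r)^2 + D_3/(1+r)^3 + D_4/(1+r)^4 + D_5/(1+r)^5 + TV/(1+r)^5
    = 15578.91791 + 16073.02538 + 16582.80417 + 17108.75132 + 17651.37963 + 683173.76699 = 766168.64540

766168.65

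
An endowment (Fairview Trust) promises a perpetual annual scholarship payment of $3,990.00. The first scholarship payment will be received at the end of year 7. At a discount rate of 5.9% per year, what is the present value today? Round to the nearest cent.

Value at end of year 6: C / r = $3,990.00 / 0.059 = $67,627.1186
Discount to today: PV = $67,627.1186 / (1 + 0.059)^6 = $67,627.1186 / 1.410509 = $47,945.20

$47945.20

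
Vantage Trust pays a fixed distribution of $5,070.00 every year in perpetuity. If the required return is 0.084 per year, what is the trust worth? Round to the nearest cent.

$60357.14

Level perpetuity: PV = C / r = $5,070.00 / 0.084 = $60,357.14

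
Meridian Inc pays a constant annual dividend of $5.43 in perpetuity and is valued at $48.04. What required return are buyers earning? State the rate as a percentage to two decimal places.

11.30%

P = C/r ⇒ r = C/P = $5.43/$48.04 = 0.113031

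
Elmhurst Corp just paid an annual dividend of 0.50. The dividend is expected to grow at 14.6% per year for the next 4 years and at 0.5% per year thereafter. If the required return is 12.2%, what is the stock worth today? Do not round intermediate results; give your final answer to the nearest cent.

6.78

D_1 = 0.57300
D_2 = 0.65666
D_3 = 0.75253
D_4 = 0.86240
Terminal value at year 4: TV = D_4×(1+g_2)/(r−g_2) = 0.86671/0.117 = 7.40779
P_0 = D_1/(1+r)^1 + D_2/(1+r)^2 + D_3/(1+r)^3 + D_4/(1+r)^4 + TV/(1+r)^4
    = 0.51070 + 0.52162 + 0.53278 + 0.54417 + 4.67431 = 6.78357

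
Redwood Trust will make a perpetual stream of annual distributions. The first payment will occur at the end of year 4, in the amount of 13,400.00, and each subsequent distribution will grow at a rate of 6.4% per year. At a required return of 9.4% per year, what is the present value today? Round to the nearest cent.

Value at end of year 3: C₁ / (r − g) = 13,400.00 / (0.094 − 0.064) = 446,666.6667
Discount to today: PV = 446,666.6667 / (1 + 0.094)^3 = 446,666.6667 / 1.309339 = 341,139.16

341139.16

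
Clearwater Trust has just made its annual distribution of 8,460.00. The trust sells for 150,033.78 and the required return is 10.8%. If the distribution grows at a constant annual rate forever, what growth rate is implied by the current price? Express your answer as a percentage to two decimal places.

P = D₀(1+g)/(r−g) ⇒ P(r−g) = D₀(1+g) ⇒ g(P+D₀) = P·r − D₀
g = (P·r − D₀)/(P + D₀) = (150,033.78×0.108 − 8,460.00) / (150,033.78 + 8,460.00) = 0.048858

4.89%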